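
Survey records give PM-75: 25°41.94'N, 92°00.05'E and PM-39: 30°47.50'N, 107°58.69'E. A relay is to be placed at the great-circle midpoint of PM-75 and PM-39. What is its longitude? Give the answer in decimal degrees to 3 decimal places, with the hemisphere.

99.797°E

PM-75: φ = +25.69900°, λ = +92.00083°
PM-39: φ = +30.79167°, λ = +107.97817°
Bx = cos φ₂ cos Δλ = 0.825850,  By = cos φ₂ sin Δλ = 0.236455
φₘ = atan2(sin φ₁ + sin φ₂, √((cos φ₁ + Bx)² + By²)) = 28.47876°
λₘ = λ₁ + atan2(By, cos φ₁ + Bx) = 99.79740°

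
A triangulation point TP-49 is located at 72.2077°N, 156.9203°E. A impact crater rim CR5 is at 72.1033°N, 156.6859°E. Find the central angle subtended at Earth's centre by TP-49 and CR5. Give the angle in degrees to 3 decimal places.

0.127°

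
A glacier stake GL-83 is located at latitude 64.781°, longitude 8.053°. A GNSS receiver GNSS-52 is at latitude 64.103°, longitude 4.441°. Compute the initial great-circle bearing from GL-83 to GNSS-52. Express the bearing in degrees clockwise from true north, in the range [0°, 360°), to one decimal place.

248.1°

Δλ = -3.6120°
y = sin Δλ · cos φ₂ = -0.027515
x = cos φ₁ sin φ₂ − sin φ₁ cos φ₂ cos Δλ = -0.011048
θ = atan2(y, x) = -111.8768° → 248.1232° (mod 360°)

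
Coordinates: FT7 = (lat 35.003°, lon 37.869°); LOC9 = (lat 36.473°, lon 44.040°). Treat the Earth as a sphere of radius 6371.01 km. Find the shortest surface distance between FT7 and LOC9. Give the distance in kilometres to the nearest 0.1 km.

580.3 km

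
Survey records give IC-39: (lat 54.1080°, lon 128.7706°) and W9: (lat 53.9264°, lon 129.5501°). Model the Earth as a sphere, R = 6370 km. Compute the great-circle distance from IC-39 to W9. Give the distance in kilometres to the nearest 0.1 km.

Δφ = -0.1816°,  Δλ = 0.7795°
a = sin²(Δφ/2) + cos φ₁ cos φ₂ sin²(Δλ/2) = 0.000018
c = 2·arcsin(√a) = 0.008599 rad = 0.4927°
d = R·c = 6370 × 0.008599 = 54.8 km

54.8 km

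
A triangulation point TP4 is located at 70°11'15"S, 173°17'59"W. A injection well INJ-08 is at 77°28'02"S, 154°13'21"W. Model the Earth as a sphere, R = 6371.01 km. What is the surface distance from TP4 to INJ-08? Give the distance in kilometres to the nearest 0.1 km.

TP4: φ = -70.18750°, λ = -173.29972°
INJ-08: φ = -77.46722°, λ = -154.22250°
Δφ = -7.2797°,  Δλ = 19.0772°
a = sin²(Δφ/2) + cos φ₁ cos φ₂ sin²(Δλ/2) = 0.006050
c = 2·arcsin(√a) = 0.155721 rad = 8.9222°
d = R·c = 6371.01 × 0.155721 = 992.1 km

992.1 km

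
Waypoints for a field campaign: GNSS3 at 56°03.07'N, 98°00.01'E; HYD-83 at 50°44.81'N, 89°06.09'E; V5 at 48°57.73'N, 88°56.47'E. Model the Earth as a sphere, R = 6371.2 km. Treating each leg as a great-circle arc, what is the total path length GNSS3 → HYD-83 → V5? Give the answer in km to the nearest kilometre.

GNSS3: φ = +56.05117°, λ = +98.00017°
HYD-83: φ = +50.74683°, λ = +89.10150°
V5: φ = +48.96217°, λ = +88.94117°
GNSS3→HYD-83: c = 0.130749 rad, d = 833.03 km
HYD-83→V5: c = 0.031200 rad, d = 198.78 km
Total = 833.03 + 198.78 = 1031.81 km

1032 km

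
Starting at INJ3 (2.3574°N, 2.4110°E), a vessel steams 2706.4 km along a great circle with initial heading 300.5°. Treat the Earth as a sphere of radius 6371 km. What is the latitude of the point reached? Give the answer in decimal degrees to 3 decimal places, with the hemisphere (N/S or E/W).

δ = d/R = 2706.4/6371 = 0.424800 rad
φ₂ = arcsin(sin φ₁ cos δ + cos φ₁ sin δ cos θ)
   = arcsin(0.04113·0.91112 + 0.99915·0.41214·0.50754) = 14.26908°
λ₂ = λ₁ + atan2(sin θ sin δ cos φ₁, cos δ − sin φ₁ sin φ₂) = -19.08368°

14.269°N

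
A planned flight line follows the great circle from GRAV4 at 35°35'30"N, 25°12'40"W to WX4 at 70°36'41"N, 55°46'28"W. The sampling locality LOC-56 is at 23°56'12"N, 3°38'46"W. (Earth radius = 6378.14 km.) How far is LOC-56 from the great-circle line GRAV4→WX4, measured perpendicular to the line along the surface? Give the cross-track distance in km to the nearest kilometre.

GRAV4: φ = +35.59167°, λ = -25.21111°
WX4: φ = +70.61139°, λ = -55.77444°
LOC-56: φ = +23.93667°, λ = -3.64611°
δ₁₃ = central angle GRAV4→LOC-56 = 0.383514 rad  (haversine)
θ₁₃ = bearing GRAV4→LOC-56 = 116.128°,  θ₁₂ = bearing GRAV4→WX4 = 344.304°
dₓₜ = R·arcsin(sin δ₁₃ · sin(θ₁₃ − θ₁₂)) = 6378.14·arcsin(0.37418·sin(-228.176°)) = 1802.359 km
|dₓₜ| = 1802.359 km

1802 km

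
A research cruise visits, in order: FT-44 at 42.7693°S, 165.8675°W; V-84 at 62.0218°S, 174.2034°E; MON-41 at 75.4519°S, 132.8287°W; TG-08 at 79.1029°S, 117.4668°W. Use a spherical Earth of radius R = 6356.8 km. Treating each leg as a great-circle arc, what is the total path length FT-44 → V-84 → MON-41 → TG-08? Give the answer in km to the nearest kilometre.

FT-44→V-84: c = 0.393818 rad, d = 2503.42 km
V-84→MON-41: c = 0.387694 rad, d = 2464.49 km
MON-41→TG-08: c = 0.086354 rad, d = 548.93 km
Total = 2503.42 + 2464.49 + 548.93 = 5516.85 km

5517 km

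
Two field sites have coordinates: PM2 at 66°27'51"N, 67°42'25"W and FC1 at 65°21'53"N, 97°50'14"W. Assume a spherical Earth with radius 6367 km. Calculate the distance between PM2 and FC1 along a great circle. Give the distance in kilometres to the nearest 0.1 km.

PM2: φ = +66.46417°, λ = -67.70694°
FC1: φ = +65.36472°, λ = -97.83722°
Δφ = -1.0994°,  Δλ = -30.1303°
a = sin²(Δφ/2) + cos φ₁ cos φ₂ sin²(Δλ/2) = 0.011337
c = 2·arcsin(√a) = 0.213357 rad = 12.2244°
d = R·c = 6367 × 0.213357 = 1358.4 km

1358.4 km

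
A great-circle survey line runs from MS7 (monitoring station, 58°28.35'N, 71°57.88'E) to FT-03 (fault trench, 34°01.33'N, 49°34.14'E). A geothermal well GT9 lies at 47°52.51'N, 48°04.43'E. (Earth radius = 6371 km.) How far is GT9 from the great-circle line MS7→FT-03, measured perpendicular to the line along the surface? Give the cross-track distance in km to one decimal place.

MS7: φ = +58.47250°, λ = +71.96467°
FT-03: φ = +34.02217°, λ = +49.56900°
GT9: φ = +47.87517°, λ = +48.07383°
δ₁₃ = central angle MS7→GT9 = 0.308164 rad  (haversine)
θ₁₃ = bearing MS7→GT9 = 243.588°,  θ₁₂ = bearing MS7→FT-03 = 221.208°
dₓₜ = R·arcsin(sin δ₁₃ · sin(θ₁₃ − θ₁₂)) = 6371·arcsin(0.30331·sin(22.381°)) = 737.414 km
|dₓₜ| = 737.414 km

737.4 km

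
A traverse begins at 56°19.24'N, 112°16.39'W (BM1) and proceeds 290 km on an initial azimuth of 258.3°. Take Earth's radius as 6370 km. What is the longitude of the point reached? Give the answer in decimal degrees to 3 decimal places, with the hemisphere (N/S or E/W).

BM1: φ = +56.32067°, λ = -112.27317°
δ = d/R = 290/6370 = 0.045526 rad
φ₂ = arcsin(sin φ₁ cos δ + cos φ₁ sin δ cos θ)
   = arcsin(0.83215·0.99896 + 0.55454·0.04551·-0.20279) = 55.70771°
λ₂ = λ₁ + atan2(sin θ sin δ cos φ₁, cos δ − sin φ₁ sin φ₂) = -116.80985°

116.810°W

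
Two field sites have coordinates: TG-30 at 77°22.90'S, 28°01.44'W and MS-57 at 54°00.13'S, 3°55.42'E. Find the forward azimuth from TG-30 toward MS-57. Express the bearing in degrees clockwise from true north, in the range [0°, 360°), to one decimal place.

TG-30: φ = -77.38167°, λ = -28.02400°
MS-57: φ = -54.00217°, λ = +3.92367°
Δλ = 31.9477°
y = sin Δλ · cos φ₂ = 0.311007
x = cos φ₁ sin φ₂ − sin φ₁ cos φ₂ cos Δλ = 0.309944
θ = atan2(y, x) = 45.0981° → 45.0981° (mod 360°)

45.1°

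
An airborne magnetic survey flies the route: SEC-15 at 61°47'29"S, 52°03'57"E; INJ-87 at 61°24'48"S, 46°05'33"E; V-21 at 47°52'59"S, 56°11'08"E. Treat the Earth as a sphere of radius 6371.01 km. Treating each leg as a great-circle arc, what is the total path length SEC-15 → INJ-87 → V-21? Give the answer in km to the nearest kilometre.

SEC-15: φ = -61.79139°, λ = +52.06583°
INJ-87: φ = -61.41333°, λ = +46.09250°
V-21: φ = -47.88306°, λ = +56.18556°
SEC-15→INJ-87: c = 0.050001 rad, d = 318.56 km
INJ-87→V-21: c = 0.256514 rad, d = 1634.25 km
Total = 318.56 + 1634.25 = 1952.81 km

1953 km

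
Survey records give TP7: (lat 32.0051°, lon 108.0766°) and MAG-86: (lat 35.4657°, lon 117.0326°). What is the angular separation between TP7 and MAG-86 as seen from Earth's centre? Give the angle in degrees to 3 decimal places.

8.208°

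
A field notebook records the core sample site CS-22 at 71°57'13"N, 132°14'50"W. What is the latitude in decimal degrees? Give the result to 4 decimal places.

71.9536°N

71° + 57′/60 + 13″/3600 = 71 + 0.95000 + 0.00361 = 71.9536°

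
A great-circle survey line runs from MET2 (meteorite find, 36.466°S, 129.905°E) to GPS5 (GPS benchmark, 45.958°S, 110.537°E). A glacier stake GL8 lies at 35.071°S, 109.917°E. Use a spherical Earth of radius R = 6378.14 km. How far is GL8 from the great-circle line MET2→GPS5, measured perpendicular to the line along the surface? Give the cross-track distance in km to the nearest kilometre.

1110 km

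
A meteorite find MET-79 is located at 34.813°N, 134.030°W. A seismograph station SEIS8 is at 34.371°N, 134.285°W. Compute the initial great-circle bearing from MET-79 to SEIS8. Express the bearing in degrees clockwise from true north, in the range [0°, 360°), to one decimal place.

205.5°

Δλ = -0.2550°
y = sin Δλ · cos φ₂ = -0.003674
x = cos φ₁ sin φ₂ − sin φ₁ cos φ₂ cos Δλ = -0.007710
θ = atan2(y, x) = -154.5230° → 205.4770° (mod 360°)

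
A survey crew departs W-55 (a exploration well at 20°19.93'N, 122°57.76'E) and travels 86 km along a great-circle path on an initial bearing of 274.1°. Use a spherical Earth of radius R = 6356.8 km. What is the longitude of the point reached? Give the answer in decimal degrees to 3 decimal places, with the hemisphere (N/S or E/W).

122.138°E

W-55: φ = +20.33217°, λ = +122.96267°
δ = d/R = 86/6356.8 = 0.013529 rad
φ₂ = arcsin(sin φ₁ cos δ + cos φ₁ sin δ cos θ)
   = arcsin(0.34746·0.99991 + 0.93769·0.01353·0.07150) = 20.38565°
λ₂ = λ₁ + atan2(sin θ sin δ cos φ₁, cos δ − sin φ₁ sin φ₂) = 122.13784°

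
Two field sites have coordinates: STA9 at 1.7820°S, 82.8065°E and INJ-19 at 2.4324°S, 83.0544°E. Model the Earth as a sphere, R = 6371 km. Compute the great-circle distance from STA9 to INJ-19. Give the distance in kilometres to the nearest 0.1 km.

77.4 km

Δφ = -0.6504°,  Δλ = 0.2479°
a = sin²(Δφ/2) + cos φ₁ cos φ₂ sin²(Δλ/2) = 0.000037
c = 2·arcsin(√a) = 0.012147 rad = 0.6960°
d = R·c = 6371 × 0.012147 = 77.4 km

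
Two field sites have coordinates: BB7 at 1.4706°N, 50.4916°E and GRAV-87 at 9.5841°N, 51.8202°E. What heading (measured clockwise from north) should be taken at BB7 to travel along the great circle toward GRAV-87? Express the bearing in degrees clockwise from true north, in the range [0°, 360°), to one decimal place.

Δλ = 1.3286°
y = sin Δλ · cos φ₂ = 0.022863
x = cos φ₁ sin φ₂ − sin φ₁ cos φ₂ cos Δλ = 0.141141
θ = atan2(y, x) = 9.2011° → 9.2011° (mod 360°)

9.2°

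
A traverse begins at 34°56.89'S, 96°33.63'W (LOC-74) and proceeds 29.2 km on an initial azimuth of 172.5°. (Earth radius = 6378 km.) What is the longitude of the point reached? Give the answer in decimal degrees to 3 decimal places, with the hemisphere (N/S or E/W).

96.519°W

LOC-74: φ = -34.94817°, λ = -96.56050°
δ = d/R = 29.2/6378 = 0.004578 rad
φ₂ = arcsin(sin φ₁ cos δ + cos φ₁ sin δ cos θ)
   = arcsin(-0.57284·0.99999 + 0.81967·0.00458·-0.99144) = -35.20823°
λ₂ = λ₁ + atan2(sin θ sin δ cos φ₁, cos δ − sin φ₁ sin φ₂) = -96.51860°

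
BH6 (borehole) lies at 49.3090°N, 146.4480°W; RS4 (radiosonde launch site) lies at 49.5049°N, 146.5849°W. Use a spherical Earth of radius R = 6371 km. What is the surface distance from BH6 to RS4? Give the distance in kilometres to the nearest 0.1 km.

Δφ = 0.1959°,  Δλ = -0.1369°
a = sin²(Δφ/2) + cos φ₁ cos φ₂ sin²(Δλ/2) = 0.000004
c = 2·arcsin(√a) = 0.003756 rad = 0.2152°
d = R·c = 6371 × 0.003756 = 23.9 km

23.9 km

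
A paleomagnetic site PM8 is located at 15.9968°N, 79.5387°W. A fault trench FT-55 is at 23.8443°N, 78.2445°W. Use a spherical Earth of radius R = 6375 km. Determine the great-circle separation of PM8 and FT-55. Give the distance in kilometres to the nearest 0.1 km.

883.6 km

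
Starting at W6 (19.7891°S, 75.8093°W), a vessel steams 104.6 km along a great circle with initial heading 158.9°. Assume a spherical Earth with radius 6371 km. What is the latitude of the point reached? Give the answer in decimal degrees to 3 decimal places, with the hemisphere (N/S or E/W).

20.666°S

δ = d/R = 104.6/6371 = 0.016418 rad
φ₂ = arcsin(sin φ₁ cos δ + cos φ₁ sin δ cos θ)
   = arcsin(-0.33856·0.99987 + 0.94095·0.01642·-0.93295) = -20.66635°
λ₂ = λ₁ + atan2(sin θ sin δ cos φ₁, cos δ − sin φ₁ sin φ₂) = -75.44738°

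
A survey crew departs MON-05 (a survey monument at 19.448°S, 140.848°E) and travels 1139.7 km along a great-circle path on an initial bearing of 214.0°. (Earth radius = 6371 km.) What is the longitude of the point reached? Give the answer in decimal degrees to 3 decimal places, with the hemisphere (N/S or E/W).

134.388°E

δ = d/R = 1139.7/6371 = 0.178889 rad
φ₂ = arcsin(sin φ₁ cos δ + cos φ₁ sin δ cos θ)
   = arcsin(-0.33295·0.98404 + 0.94294·0.17794·-0.82904) = -27.82270°
λ₂ = λ₁ + atan2(sin θ sin δ cos φ₁, cos δ − sin φ₁ sin φ₂) = 134.38816°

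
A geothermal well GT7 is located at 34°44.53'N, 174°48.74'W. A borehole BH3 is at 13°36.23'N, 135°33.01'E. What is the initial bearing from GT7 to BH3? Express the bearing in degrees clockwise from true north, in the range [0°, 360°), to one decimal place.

257.4°

GT7: φ = +34.74217°, λ = -174.81233°
BH3: φ = +13.60383°, λ = +135.55017°
Δλ = -49.6375°
y = sin Δλ · cos φ₂ = -0.740586
x = cos φ₁ sin φ₂ − sin φ₁ cos φ₂ cos Δλ = -0.165440
θ = atan2(y, x) = -102.5926° → 257.4074° (mod 360°)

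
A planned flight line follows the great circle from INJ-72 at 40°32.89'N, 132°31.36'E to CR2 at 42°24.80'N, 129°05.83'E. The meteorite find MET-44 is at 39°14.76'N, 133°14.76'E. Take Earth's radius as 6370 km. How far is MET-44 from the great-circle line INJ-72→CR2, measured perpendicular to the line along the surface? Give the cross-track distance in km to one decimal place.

77.6 km

INJ-72: φ = +40.54817°, λ = +132.52267°
CR2: φ = +42.41333°, λ = +129.09717°
MET-44: φ = +39.24600°, λ = +133.24600°
δ₁₃ = central angle INJ-72→MET-44 = 0.024705 rad  (haversine)
θ₁₃ = bearing INJ-72→MET-44 = 156.685°,  θ₁₂ = bearing INJ-72→CR2 = 307.135°
dₓₜ = R·arcsin(sin δ₁₃ · sin(θ₁₃ − θ₁₂)) = 6370·arcsin(0.02470·sin(-150.450°)) = -77.607 km
|dₓₜ| = 77.607 km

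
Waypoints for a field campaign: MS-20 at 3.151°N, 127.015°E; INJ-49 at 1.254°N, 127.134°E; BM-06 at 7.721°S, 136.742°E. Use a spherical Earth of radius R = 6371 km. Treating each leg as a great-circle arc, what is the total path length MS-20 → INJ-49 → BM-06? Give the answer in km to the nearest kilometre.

1671 km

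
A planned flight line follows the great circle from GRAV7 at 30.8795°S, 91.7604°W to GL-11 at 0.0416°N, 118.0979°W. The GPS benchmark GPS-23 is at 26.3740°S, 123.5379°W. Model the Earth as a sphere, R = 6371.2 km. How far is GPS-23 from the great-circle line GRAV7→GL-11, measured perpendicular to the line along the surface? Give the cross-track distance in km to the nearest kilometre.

δ₁₃ = central angle GRAV7→GPS-23 = 0.491451 rad  (haversine)
θ₁₃ = bearing GRAV7→GPS-23 = 271.169°,  θ₁₂ = bearing GRAV7→GL-11 = 316.072°
dₓₜ = R·arcsin(sin δ₁₃ · sin(θ₁₃ − θ₁₂)) = 6371.2·arcsin(0.47191·sin(-44.903°)) = -2163.749 km
|dₓₜ| = 2163.749 km

2164 km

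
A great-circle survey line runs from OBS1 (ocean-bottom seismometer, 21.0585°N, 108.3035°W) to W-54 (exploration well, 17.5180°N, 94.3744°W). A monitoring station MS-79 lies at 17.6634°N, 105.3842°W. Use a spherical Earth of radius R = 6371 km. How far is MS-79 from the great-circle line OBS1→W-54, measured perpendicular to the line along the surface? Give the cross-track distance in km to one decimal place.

δ₁₃ = central angle OBS1→MS-79 = 0.076295 rad  (haversine)
θ₁₃ = bearing OBS1→MS-79 = 140.456°,  θ₁₂ = bearing OBS1→W-54 = 102.687°
dₓₜ = R·arcsin(sin δ₁₃ · sin(θ₁₃ − θ₁₂)) = 6371·arcsin(0.07622·sin(37.769°)) = 297.530 km
|dₓₜ| = 297.530 km

297.5 km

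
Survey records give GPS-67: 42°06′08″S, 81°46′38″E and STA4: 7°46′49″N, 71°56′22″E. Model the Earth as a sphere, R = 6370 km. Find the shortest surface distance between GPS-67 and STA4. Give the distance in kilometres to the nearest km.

GPS-67: φ = -42.10222°, λ = +81.77722°
STA4: φ = +7.78028°, λ = +71.93944°
Δφ = 49.8825°,  Δλ = -9.8378°
a = sin²(Δφ/2) + cos φ₁ cos φ₂ sin²(Δλ/2) = 0.183226
c = 2·arcsin(√a) = 0.884666 rad = 50.6877°
d = R·c = 6370 × 0.884666 = 5635.3 km

5635 km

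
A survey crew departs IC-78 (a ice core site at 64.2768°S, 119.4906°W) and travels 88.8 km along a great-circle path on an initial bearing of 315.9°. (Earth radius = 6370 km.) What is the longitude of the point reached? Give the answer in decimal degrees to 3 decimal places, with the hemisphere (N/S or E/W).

120.745°W

δ = d/R = 88.8/6370 = 0.013940 rad
φ₂ = arcsin(sin φ₁ cos δ + cos φ₁ sin δ cos θ)
   = arcsin(-0.90090·0.99990 + 0.43402·0.01394·0.71813) = -63.69774°
λ₂ = λ₁ + atan2(sin θ sin δ cos φ₁, cos δ − sin φ₁ sin φ₂) = -120.74508°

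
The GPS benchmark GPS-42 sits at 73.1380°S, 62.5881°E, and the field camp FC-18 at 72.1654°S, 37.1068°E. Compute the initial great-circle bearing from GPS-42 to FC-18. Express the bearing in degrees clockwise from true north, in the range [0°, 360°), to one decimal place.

Δλ = -25.4813°
y = sin Δλ · cos φ₂ = -0.131763
x = cos φ₁ sin φ₂ − sin φ₁ cos φ₂ cos Δλ = -0.011537
θ = atan2(y, x) = -95.0040° → 264.9960° (mod 360°)

265.0°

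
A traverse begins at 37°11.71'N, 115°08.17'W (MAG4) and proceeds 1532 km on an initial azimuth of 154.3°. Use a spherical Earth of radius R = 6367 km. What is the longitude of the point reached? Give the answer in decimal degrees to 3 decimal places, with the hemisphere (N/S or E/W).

108.611°W

MAG4: φ = +37.19517°, λ = -115.13617°
δ = d/R = 1532/6367 = 0.240616 rad
φ₂ = arcsin(sin φ₁ cos δ + cos φ₁ sin δ cos θ)
   = arcsin(0.60453·0.97119 + 0.79658·0.23830·-0.90108) = 24.58663°
λ₂ = λ₁ + atan2(sin θ sin δ cos φ₁, cos δ − sin φ₁ sin φ₂) = -108.61069°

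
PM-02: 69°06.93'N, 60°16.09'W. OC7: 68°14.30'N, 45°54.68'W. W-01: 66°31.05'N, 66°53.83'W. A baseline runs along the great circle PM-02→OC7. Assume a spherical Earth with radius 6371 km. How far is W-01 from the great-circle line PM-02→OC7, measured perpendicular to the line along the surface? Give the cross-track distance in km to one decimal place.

PM-02: φ = +69.11550°, λ = -60.26817°
OC7: φ = +68.23833°, λ = -45.91133°
W-01: φ = +66.51750°, λ = -66.89717°
δ₁₃ = central angle PM-02→W-01 = 0.062899 rad  (haversine)
θ₁₃ = bearing PM-02→W-01 = 227.037°,  θ₁₂ = bearing PM-02→OC7 = 92.797°
dₓₜ = R·arcsin(sin δ₁₃ · sin(θ₁₃ − θ₁₂)) = 6371·arcsin(0.06286·sin(134.240°)) = 287.001 km
|dₓₜ| = 287.001 km

287.0 km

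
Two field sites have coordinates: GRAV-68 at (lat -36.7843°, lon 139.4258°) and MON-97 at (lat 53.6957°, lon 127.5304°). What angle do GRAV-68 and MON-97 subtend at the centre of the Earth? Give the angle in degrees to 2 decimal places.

Δφ = 90.4800°,  Δλ = -11.8954°
a = sin²(Δφ/2) + cos φ₁ cos φ₂ sin²(Δλ/2) = 0.509280
c = 2·arcsin(√a) = 1.589358 rad = 91.0635°

91.06°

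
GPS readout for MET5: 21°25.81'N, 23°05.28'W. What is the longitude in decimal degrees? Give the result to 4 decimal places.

23.0880°W

23° + 5.28′/60 = 23 + 0.08800 = 23.0880°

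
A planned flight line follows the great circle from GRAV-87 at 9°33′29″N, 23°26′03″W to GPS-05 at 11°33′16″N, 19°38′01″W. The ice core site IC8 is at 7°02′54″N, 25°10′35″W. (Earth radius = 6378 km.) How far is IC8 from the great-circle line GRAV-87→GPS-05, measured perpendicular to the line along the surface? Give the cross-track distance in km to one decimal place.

GRAV-87: φ = +9.55806°, λ = -23.43417°
GPS-05: φ = +11.55444°, λ = -19.63361°
IC8: φ = +7.04833°, λ = -25.17639°
δ₁₃ = central angle GRAV-87→IC8 = 0.053140 rad  (haversine)
θ₁₃ = bearing GRAV-87→IC8 = 214.616°,  θ₁₂ = bearing GRAV-87→GPS-05 = 61.545°
dₓₜ = R·arcsin(sin δ₁₃ · sin(θ₁₃ − θ₁₂)) = 6378·arcsin(0.05312·sin(153.071°)) = 153.438 km
|dₓₜ| = 153.438 km

153.4 km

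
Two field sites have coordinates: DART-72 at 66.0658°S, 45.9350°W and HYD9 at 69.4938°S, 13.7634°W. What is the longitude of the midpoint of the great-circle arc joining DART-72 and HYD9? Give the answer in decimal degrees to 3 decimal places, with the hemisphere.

31.059°W

Bx = cos φ₂ cos Δλ = 0.296521,  By = cos φ₂ sin Δλ = 0.186524
φₘ = atan2(sin φ₁ + sin φ₂, √((cos φ₁ + Bx)² + By²)) = -68.56515°
λₘ = λ₁ + atan2(By, cos φ₁ + Bx) = -31.05931°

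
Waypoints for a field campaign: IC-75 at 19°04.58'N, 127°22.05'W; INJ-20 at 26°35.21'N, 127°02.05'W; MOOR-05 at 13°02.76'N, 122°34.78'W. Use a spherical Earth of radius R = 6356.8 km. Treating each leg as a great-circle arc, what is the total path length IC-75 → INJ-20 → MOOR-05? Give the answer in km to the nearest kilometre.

2406 km

IC-75: φ = +19.07633°, λ = -127.36750°
INJ-20: φ = +26.58683°, λ = -127.03417°
MOOR-05: φ = +13.04600°, λ = -122.57967°
IC-75→INJ-20: c = 0.131192 rad, d = 833.96 km
INJ-20→MOOR-05: c = 0.247321 rad, d = 1572.17 km
Total = 833.96 + 1572.17 = 2406.13 km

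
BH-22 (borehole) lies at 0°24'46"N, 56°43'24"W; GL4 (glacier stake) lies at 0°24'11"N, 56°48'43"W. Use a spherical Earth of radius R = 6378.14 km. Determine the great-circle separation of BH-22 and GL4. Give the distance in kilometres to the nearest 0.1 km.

9.9 km

BH-22: φ = +0.41278°, λ = -56.72333°
GL4: φ = +0.40306°, λ = -56.81194°
Δφ = -0.0097°,  Δλ = -0.0886°
a = sin²(Δφ/2) + cos φ₁ cos φ₂ sin²(Δλ/2) = 0.000001
c = 2·arcsin(√a) = 0.001556 rad = 0.0891°
d = R·c = 6378.14 × 0.001556 = 9.9 km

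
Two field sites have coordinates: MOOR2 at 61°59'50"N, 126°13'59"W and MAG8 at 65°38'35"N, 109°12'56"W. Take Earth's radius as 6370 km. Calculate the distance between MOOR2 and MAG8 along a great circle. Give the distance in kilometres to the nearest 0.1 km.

924.0 km

MOOR2: φ = +61.99722°, λ = -126.23306°
MAG8: φ = +65.64306°, λ = -109.21556°
Δφ = 3.6458°,  Δλ = 17.0175°
a = sin²(Δφ/2) + cos φ₁ cos φ₂ sin²(Δλ/2) = 0.005251
c = 2·arcsin(√a) = 0.145056 rad = 8.3111°
d = R·c = 6370 × 0.145056 = 924.0 km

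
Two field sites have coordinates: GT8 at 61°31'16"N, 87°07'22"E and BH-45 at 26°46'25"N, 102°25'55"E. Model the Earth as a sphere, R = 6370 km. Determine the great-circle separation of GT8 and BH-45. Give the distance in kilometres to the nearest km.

GT8: φ = +61.52111°, λ = +87.12278°
BH-45: φ = +26.77361°, λ = +102.43194°
Δφ = -34.7475°,  Δλ = 15.3092°
a = sin²(Δφ/2) + cos φ₁ cos φ₂ sin²(Δλ/2) = 0.096717
c = 2·arcsin(√a) = 0.632478 rad = 36.2383°
d = R·c = 6370 × 0.632478 = 4028.9 km

4029 km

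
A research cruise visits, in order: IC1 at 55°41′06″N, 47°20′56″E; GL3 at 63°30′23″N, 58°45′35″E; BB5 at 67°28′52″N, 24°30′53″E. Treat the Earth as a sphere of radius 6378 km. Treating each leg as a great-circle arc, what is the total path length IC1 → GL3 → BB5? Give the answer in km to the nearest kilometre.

2697 km

IC1: φ = +55.68500°, λ = +47.34889°
GL3: φ = +63.50639°, λ = +58.75972°
BB5: φ = +67.48111°, λ = +24.51472°
IC1→GL3: c = 0.169162 rad, d = 1078.91 km
GL3→BB5: c = 0.253758 rad, d = 1618.47 km
Total = 1078.91 + 1618.47 = 2697.38 km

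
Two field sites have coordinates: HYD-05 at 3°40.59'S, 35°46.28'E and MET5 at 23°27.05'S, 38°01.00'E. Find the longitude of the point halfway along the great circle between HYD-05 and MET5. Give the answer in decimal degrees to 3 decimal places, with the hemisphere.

HYD-05: φ = -3.67650°, λ = +35.77133°
MET5: φ = -23.45083°, λ = +38.01667°
Bx = cos φ₂ cos Δλ = 0.916698,  By = cos φ₂ sin Δλ = 0.035942
φₘ = atan2(sin φ₁ + sin φ₂, √((cos φ₁ + Bx)² + By²)) = -13.56617°
λₘ = λ₁ + atan2(By, cos φ₁ + Bx) = 36.84679°

36.847°E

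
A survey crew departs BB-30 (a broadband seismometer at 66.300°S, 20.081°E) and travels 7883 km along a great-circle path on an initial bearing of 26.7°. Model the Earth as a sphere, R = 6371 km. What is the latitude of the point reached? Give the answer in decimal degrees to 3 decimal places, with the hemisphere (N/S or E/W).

2.269°N

δ = d/R = 7883/6371 = 1.237325 rad
φ₂ = arcsin(sin φ₁ cos δ + cos φ₁ sin δ cos θ)
   = arcsin(-0.91566·0.32732 + 0.40195·0.94491·0.89337) = 2.26883°
λ₂ = λ₁ + atan2(sin θ sin δ cos φ₁, cos δ − sin φ₁ sin φ₂) = 45.22533°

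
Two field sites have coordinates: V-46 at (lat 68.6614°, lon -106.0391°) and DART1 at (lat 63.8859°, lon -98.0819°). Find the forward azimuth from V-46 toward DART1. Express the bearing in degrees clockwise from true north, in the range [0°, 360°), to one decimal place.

142.5°

Δλ = 7.9572°
y = sin Δλ · cos φ₂ = 0.060933
x = cos φ₁ sin φ₂ − sin φ₁ cos φ₂ cos Δλ = -0.079304
θ = atan2(y, x) = 142.4634° → 142.4634° (mod 360°)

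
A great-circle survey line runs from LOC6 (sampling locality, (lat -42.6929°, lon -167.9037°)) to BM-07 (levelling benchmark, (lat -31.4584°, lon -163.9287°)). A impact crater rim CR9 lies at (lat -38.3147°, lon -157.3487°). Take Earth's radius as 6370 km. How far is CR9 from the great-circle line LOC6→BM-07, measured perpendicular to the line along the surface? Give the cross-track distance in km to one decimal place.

751.9 km

δ₁₃ = central angle LOC6→CR9 = 0.159392 rad  (haversine)
θ₁₃ = bearing LOC6→CR9 = 64.896°,  θ₁₂ = bearing LOC6→BM-07 = 16.998°
dₓₜ = R·arcsin(sin δ₁₃ · sin(θ₁₃ − θ₁₂)) = 6370·arcsin(0.15872·sin(47.898°)) = 751.883 km
|dₓₜ| = 751.883 km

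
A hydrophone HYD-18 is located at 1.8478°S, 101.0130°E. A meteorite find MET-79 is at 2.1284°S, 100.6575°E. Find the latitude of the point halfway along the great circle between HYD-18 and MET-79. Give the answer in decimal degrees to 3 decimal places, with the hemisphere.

Bx = cos φ₂ cos Δλ = 0.999291,  By = cos φ₂ sin Δλ = -0.006200
φₘ = atan2(sin φ₁ + sin φ₂, √((cos φ₁ + Bx)² + By²)) = -1.98811°
λₘ = λ₁ + atan2(By, cos φ₁ + Bx) = 100.83527°

1.988°S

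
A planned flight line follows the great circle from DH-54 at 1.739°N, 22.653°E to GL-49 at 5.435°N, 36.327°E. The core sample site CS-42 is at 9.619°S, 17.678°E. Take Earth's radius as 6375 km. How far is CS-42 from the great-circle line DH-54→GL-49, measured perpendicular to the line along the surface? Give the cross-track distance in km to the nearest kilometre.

1068 km

δ₁₃ = central angle DH-54→CS-42 = 0.216277 rad  (haversine)
θ₁₃ = bearing DH-54→CS-42 = 203.480°,  θ₁₂ = bearing DH-54→GL-49 = 74.488°
dₓₜ = R·arcsin(sin δ₁₃ · sin(θ₁₃ − θ₁₂)) = 6375·arcsin(0.21460·sin(128.993°)) = 1068.272 km
|dₓₜ| = 1068.272 km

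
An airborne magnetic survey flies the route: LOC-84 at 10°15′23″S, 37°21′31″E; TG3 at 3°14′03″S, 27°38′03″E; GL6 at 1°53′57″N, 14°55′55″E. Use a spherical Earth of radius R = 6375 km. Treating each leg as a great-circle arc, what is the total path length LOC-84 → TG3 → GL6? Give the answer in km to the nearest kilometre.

2852 km

LOC-84: φ = -10.25639°, λ = +37.35861°
TG3: φ = -3.23417°, λ = +27.63417°
GL6: φ = +1.89917°, λ = +14.93194°
LOC-84→TG3: c = 0.208307 rad, d = 1327.96 km
TG3→GL6: c = 0.239032 rad, d = 1523.83 km
Total = 1327.96 + 1523.83 = 2851.79 km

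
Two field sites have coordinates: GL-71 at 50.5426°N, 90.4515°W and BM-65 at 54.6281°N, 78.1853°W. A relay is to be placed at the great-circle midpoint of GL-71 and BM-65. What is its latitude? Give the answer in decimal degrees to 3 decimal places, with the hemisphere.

Bx = cos φ₂ cos Δλ = 0.565666,  By = cos φ₂ sin Δλ = 0.122986
φₘ = atan2(sin φ₁ + sin φ₂, √((cos φ₁ + Bx)² + By²)) = 52.74359°
λₘ = λ₁ + atan2(By, cos φ₁ + Bx) = -84.60546°

52.744°N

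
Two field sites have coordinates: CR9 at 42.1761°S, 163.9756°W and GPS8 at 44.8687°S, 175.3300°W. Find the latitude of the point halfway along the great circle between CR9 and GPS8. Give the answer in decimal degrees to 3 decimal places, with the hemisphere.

Bx = cos φ₂ cos Δλ = 0.694854,  By = cos φ₂ sin Δλ = -0.139532
φₘ = atan2(sin φ₁ + sin φ₂, √((cos φ₁ + Bx)² + By²)) = -43.66302°
λₘ = λ₁ + atan2(By, cos φ₁ + Bx) = -169.52567°

43.663°S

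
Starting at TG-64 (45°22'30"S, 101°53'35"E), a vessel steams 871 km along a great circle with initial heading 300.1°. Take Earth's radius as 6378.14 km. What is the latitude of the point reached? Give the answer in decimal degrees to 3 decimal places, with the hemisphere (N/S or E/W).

41.082°S

TG-64: φ = -45.37500°, λ = +101.89306°
δ = d/R = 871/6378.14 = 0.136560 rad
φ₂ = arcsin(sin φ₁ cos δ + cos φ₁ sin δ cos θ)
   = arcsin(-0.71172·0.99069 + 0.70246·0.13614·0.50151) = -41.08164°
λ₂ = λ₁ + atan2(sin θ sin δ cos φ₁, cos δ − sin φ₁ sin φ₂) = 92.90366°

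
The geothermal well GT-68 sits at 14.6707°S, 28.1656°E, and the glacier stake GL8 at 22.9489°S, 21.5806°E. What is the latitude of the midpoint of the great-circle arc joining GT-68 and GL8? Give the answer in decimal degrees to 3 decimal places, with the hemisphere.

18.839°S

Bx = cos φ₂ cos Δλ = 0.914778,  By = cos φ₂ sin Δλ = -0.105601
φₘ = atan2(sin φ₁ + sin φ₂, √((cos φ₁ + Bx)² + By²)) = -18.83869°
λₘ = λ₁ + atan2(By, cos φ₁ + Bx) = 24.95435°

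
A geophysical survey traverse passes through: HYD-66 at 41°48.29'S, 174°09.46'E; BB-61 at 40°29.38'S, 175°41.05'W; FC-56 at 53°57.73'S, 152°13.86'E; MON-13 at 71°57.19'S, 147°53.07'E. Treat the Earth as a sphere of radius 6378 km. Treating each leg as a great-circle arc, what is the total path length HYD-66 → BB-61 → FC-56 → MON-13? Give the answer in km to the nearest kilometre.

HYD-66: φ = -41.80483°, λ = +174.15767°
BB-61: φ = -40.48967°, λ = -175.68417°
FC-56: φ = -53.96217°, λ = +152.23100°
MON-13: φ = -71.95317°, λ = +147.88450°
HYD-66→BB-61: c = 0.135380 rad, d = 863.46 km
BB-61→FC-56: c = 0.441428 rad, d = 2815.43 km
FC-56→MON-13: c = 0.315695 rad, d = 2013.50 km
Total = 863.46 + 2815.43 + 2013.50 = 5692.39 km

5692 km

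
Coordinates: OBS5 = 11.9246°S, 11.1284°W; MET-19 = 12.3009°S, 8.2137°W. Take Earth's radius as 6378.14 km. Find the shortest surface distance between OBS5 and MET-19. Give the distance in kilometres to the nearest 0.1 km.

Δφ = -0.3763°,  Δλ = 2.9147°
a = sin²(Δφ/2) + cos φ₁ cos φ₂ sin²(Δλ/2) = 0.000629
c = 2·arcsin(√a) = 0.050170 rad = 2.8745°
d = R·c = 6378.14 × 0.050170 = 320.0 km

320.0 km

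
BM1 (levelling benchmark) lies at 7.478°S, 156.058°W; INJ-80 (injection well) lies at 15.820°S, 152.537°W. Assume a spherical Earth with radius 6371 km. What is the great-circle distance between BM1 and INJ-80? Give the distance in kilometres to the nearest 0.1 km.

1003.6 km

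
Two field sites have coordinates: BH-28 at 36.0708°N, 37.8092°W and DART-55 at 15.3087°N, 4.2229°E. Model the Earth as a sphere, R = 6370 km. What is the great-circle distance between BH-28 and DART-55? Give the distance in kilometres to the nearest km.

Δφ = -20.7621°,  Δλ = 42.0321°
a = sin²(Δφ/2) + cos φ₁ cos φ₂ sin²(Δλ/2) = 0.132739
c = 2·arcsin(√a) = 0.745835 rad = 42.7332°
d = R·c = 6370 × 0.745835 = 4751.0 km

4751 km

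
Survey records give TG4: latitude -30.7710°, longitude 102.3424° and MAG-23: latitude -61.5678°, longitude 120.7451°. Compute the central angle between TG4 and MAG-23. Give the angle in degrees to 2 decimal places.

Δφ = -30.7968°,  Δλ = 18.4027°
a = sin²(Δφ/2) + cos φ₁ cos φ₂ sin²(Δλ/2) = 0.080966
c = 2·arcsin(√a) = 0.577064 rad = 33.0633°

33.06°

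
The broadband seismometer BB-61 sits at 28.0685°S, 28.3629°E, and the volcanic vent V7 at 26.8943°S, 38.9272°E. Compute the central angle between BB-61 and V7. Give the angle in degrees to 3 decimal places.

9.442°

Δφ = 1.1742°,  Δλ = 10.5643°
a = sin²(Δφ/2) + cos φ₁ cos φ₂ sin²(Δλ/2) = 0.006774
c = 2·arcsin(√a) = 0.164801 rad = 9.4424°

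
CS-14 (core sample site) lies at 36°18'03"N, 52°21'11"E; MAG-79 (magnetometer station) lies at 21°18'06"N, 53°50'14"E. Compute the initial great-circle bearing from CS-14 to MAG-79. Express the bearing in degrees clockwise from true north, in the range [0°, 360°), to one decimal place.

CS-14: φ = +36.30083°, λ = +52.35306°
MAG-79: φ = +21.30167°, λ = +53.83722°
Δλ = 1.4842°
y = sin Δλ · cos φ₂ = 0.024131
x = cos φ₁ sin φ₂ − sin φ₁ cos φ₂ cos Δλ = -0.258620
θ = atan2(y, x) = 174.6693° → 174.6693° (mod 360°)

174.7°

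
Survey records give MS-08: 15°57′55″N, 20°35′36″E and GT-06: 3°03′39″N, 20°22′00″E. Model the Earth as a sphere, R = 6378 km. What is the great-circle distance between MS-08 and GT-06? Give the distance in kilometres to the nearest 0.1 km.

MS-08: φ = +15.96528°, λ = +20.59333°
GT-06: φ = +3.06083°, λ = +20.36667°
Δφ = -12.9044°,  Δλ = -0.2267°
a = sin²(Δφ/2) + cos φ₁ cos φ₂ sin²(Δλ/2) = 0.012632
c = 2·arcsin(√a) = 0.225259 rad = 12.9064°
d = R·c = 6378 × 0.225259 = 1436.7 km

1436.7 km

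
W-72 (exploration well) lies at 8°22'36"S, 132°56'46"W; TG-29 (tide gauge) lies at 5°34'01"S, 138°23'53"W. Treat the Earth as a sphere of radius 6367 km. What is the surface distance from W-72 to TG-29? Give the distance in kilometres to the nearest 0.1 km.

677.5 km

W-72: φ = -8.37667°, λ = -132.94611°
TG-29: φ = -5.56694°, λ = -138.39806°
Δφ = 2.8097°,  Δλ = -5.4519°
a = sin²(Δφ/2) + cos φ₁ cos φ₂ sin²(Δλ/2) = 0.002828
c = 2·arcsin(√a) = 0.106413 rad = 6.0970°
d = R·c = 6367 × 0.106413 = 677.5 km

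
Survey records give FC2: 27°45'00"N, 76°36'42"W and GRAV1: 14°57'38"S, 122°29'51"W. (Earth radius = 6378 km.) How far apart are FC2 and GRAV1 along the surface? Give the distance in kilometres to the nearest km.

6862 km

FC2: φ = +27.75000°, λ = -76.61167°
GRAV1: φ = -14.96056°, λ = -122.49750°
Δφ = -42.7106°,  Δλ = -45.8858°
a = sin²(Δφ/2) + cos φ₁ cos φ₂ sin²(Δλ/2) = 0.262525
c = 2·arcsin(√a) = 1.075889 rad = 61.6439°
d = R·c = 6378 × 1.075889 = 6862.0 km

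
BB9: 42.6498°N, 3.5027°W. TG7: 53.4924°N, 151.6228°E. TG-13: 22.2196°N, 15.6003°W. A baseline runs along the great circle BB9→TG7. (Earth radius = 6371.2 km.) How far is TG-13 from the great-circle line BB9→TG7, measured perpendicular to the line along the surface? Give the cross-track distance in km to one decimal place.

656.8 km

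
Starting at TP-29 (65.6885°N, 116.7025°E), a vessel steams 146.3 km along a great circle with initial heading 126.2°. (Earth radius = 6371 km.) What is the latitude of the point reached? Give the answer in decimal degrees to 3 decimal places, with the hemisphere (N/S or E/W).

64.890°N

δ = d/R = 146.3/6371 = 0.022963 rad
φ₂ = arcsin(sin φ₁ cos δ + cos φ₁ sin δ cos θ)
   = arcsin(0.91132·0.99974 + 0.41170·0.02296·-0.59061) = 64.89035°
λ₂ = λ₁ + atan2(sin θ sin δ cos φ₁, cos δ − sin φ₁ sin φ₂) = 119.20506°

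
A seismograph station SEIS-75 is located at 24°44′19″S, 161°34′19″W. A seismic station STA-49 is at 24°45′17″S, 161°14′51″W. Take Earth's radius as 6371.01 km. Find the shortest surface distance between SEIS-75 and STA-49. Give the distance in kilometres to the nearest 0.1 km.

32.8 km

SEIS-75: φ = -24.73861°, λ = -161.57194°
STA-49: φ = -24.75472°, λ = -161.24750°
Δφ = -0.0161°,  Δλ = 0.3244°
a = sin²(Δφ/2) + cos φ₁ cos φ₂ sin²(Δλ/2) = 0.000007
c = 2·arcsin(√a) = 0.005150 rad = 0.2951°
d = R·c = 6371.01 × 0.005150 = 32.8 km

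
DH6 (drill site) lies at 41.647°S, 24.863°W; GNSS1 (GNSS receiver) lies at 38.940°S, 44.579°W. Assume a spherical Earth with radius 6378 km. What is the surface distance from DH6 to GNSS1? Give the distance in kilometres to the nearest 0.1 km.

Δφ = 2.7070°,  Δλ = -19.7160°
a = sin²(Δφ/2) + cos φ₁ cos φ₂ sin²(Δλ/2) = 0.017594
c = 2·arcsin(√a) = 0.266072 rad = 15.2448°
d = R·c = 6378 × 0.266072 = 1697.0 km

1697.0 km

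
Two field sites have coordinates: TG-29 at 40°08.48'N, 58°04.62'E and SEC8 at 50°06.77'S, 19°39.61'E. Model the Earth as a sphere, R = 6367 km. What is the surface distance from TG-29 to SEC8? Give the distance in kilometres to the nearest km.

10707 km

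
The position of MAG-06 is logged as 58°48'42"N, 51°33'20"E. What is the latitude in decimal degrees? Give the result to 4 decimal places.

58° + 48′/60 + 42″/3600 = 58 + 0.80000 + 0.01167 = 58.8117°

58.8117°N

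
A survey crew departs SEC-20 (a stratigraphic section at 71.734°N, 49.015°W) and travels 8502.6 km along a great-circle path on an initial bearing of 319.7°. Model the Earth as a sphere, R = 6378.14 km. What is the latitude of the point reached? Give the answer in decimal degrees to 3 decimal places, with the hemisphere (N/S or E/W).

27.125°N

δ = d/R = 8502.6/6378.14 = 1.333085 rad
φ₂ = arcsin(sin φ₁ cos δ + cos φ₁ sin δ cos θ)
   = arcsin(0.94961·0.23548 + 0.31343·0.97188·0.76267) = 27.12506°
λ₂ = λ₁ + atan2(sin θ sin δ cos φ₁, cos δ − sin φ₁ sin φ₂) = 175.91831°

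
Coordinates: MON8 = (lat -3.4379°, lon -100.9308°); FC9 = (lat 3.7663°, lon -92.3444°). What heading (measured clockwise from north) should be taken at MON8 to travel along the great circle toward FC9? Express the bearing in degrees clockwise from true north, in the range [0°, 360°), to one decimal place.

50.1°

Δλ = 8.5864°
y = sin Δλ · cos φ₂ = 0.148978
x = cos φ₁ sin φ₂ − sin φ₁ cos φ₂ cos Δλ = 0.124735
θ = atan2(y, x) = 50.0615° → 50.0615° (mod 360°)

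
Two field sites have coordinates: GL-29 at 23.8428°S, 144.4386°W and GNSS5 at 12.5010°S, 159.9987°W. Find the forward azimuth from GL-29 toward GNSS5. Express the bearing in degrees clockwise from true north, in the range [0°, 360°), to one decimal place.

304.8°

Δλ = -15.5601°
y = sin Δλ · cos φ₂ = -0.261889
x = cos φ₁ sin φ₂ − sin φ₁ cos φ₂ cos Δλ = 0.182198
θ = atan2(y, x) = -55.1735° → 304.8265° (mod 360°)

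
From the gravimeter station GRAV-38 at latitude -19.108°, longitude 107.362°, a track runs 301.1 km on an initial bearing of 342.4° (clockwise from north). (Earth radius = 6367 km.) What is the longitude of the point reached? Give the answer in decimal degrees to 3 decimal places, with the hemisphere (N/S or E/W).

106.508°E

δ = d/R = 301.1/6367 = 0.047291 rad
φ₂ = arcsin(sin φ₁ cos δ + cos φ₁ sin δ cos θ)
   = arcsin(-0.32735·0.99888 + 0.94490·0.04727·0.95319) = -16.52336°
λ₂ = λ₁ + atan2(sin θ sin δ cos φ₁, cos δ − sin φ₁ sin φ₂) = 106.50771°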